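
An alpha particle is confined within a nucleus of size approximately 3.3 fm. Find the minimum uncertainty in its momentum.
1.598 × 10^-20 kg·m/s

Using the Heisenberg uncertainty principle:
ΔxΔp ≥ ℏ/2

With Δx ≈ L = 3.300e-15 m (the confinement size):
Δp_min = ℏ/(2Δx)
Δp_min = (1.055e-34 J·s) / (2 × 3.300e-15 m)
Δp_min = 1.598e-20 kg·m/s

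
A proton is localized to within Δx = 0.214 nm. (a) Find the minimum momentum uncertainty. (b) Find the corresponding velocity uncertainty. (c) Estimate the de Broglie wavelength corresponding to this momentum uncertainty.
(a) Δp_min = 2.464 × 10^-25 kg·m/s
(b) Δv_min = 147.311 m/s
(c) λ_dB = 2.689 nm

Step-by-step:

(a) From the uncertainty principle:
Δp_min = ℏ/(2Δx) = (1.055e-34 J·s)/(2 × 2.140e-10 m) = 2.464e-25 kg·m/s

(b) The velocity uncertainty:
Δv = Δp/m = (2.464e-25 kg·m/s)/(1.673e-27 kg) = 1.473e+02 m/s = 147.311 m/s

(c) The de Broglie wavelength for this momentum:
λ = h/p = (6.626e-34 J·s)/(2.464e-25 kg·m/s) = 2.689e-09 m = 2.689 nm

Note: The de Broglie wavelength is comparable to the localization size, as expected from wave-particle duality.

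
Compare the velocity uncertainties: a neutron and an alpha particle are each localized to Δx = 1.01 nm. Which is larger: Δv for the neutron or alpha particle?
The neutron has the larger minimum velocity uncertainty, by a ratio of 4.0.

For both particles, Δp_min = ℏ/(2Δx) = 5.221e-26 kg·m/s (same for both).

The velocity uncertainty is Δv = Δp/m:
- neutron: Δv = 5.221e-26 / 1.675e-27 = 3.117e+01 m/s = 31.169 m/s
- alpha particle: Δv = 5.221e-26 / 6.645e-27 = 7.857e+00 m/s = 7.857 m/s

Ratio: 3.117e+01 / 7.857e+00 = 4.0

The lighter particle has larger velocity uncertainty because Δv ∝ 1/m.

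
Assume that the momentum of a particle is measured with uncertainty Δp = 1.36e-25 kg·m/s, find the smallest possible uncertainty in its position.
387.710 pm

Using the Heisenberg uncertainty principle:
ΔxΔp ≥ ℏ/2

The minimum uncertainty in position is:
Δx_min = ℏ/(2Δp)
Δx_min = (1.055e-34 J·s) / (2 × 1.360e-25 kg·m/s)
Δx_min = 3.877e-10 m = 387.710 pm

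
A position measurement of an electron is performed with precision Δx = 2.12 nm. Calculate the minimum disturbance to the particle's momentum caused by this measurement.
2.487 × 10^-26 kg·m/s

The uncertainty principle implies that measuring position disturbs momentum:
ΔxΔp ≥ ℏ/2

When we measure position with precision Δx, we necessarily introduce a momentum uncertainty:
Δp ≥ ℏ/(2Δx)
Δp_min = (1.055e-34 J·s) / (2 × 2.120e-09 m)
Δp_min = 2.487e-26 kg·m/s

The more precisely we measure position, the greater the momentum disturbance.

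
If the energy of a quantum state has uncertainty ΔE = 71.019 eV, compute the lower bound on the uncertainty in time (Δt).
4.634 as

Using the energy-time uncertainty principle:
ΔEΔt ≥ ℏ/2

The minimum uncertainty in time is:
Δt_min = ℏ/(2ΔE)
Δt_min = (1.055e-34 J·s) / (2 × 1.138e-17 J)
Δt_min = 4.634e-18 s = 4.634 as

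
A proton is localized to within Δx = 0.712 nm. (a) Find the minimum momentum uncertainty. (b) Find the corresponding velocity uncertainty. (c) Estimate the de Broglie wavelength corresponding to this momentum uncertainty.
(a) Δp_min = 7.406 × 10^-26 kg·m/s
(b) Δv_min = 44.276 m/s
(c) λ_dB = 8.947 nm

Step-by-step:

(a) From the uncertainty principle:
Δp_min = ℏ/(2Δx) = (1.055e-34 J·s)/(2 × 7.120e-10 m) = 7.406e-26 kg·m/s

(b) The velocity uncertainty:
Δv = Δp/m = (7.406e-26 kg·m/s)/(1.673e-27 kg) = 4.428e+01 m/s = 44.276 m/s

(c) The de Broglie wavelength for this momentum:
λ = h/p = (6.626e-34 J·s)/(7.406e-26 kg·m/s) = 8.947e-09 m = 8.947 nm

Note: The de Broglie wavelength is comparable to the localization size, as expected from wave-particle duality.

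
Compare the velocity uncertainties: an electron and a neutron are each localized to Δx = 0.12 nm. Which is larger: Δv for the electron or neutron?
The electron has the larger minimum velocity uncertainty, by a ratio of 1838.7.

For both particles, Δp_min = ℏ/(2Δx) = 4.394e-25 kg·m/s (same for both).

The velocity uncertainty is Δv = Δp/m:
- electron: Δv = 4.394e-25 / 9.109e-31 = 4.824e+05 m/s = 482.365 km/s
- neutron: Δv = 4.394e-25 / 1.675e-27 = 2.623e+02 m/s = 262.343 m/s

Ratio: 4.824e+05 / 2.623e+02 = 1838.7

The lighter particle has larger velocity uncertainty because Δv ∝ 1/m.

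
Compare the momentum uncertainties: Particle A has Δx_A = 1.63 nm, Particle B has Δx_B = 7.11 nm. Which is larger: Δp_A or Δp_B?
Particle A has the larger minimum momentum uncertainty, by a factor of 4.36.

For each particle, the minimum momentum uncertainty is Δp_min = ℏ/(2Δx):

Particle A: Δp_A = ℏ/(2×1.630e-09 m) = 3.235e-26 kg·m/s
Particle B: Δp_B = ℏ/(2×7.110e-09 m) = 7.416e-27 kg·m/s

Ratio: Δp_A/Δp_B = 4.36

Since Δp_min ∝ 1/Δx, the particle with smaller position uncertainty (A) has larger momentum uncertainty.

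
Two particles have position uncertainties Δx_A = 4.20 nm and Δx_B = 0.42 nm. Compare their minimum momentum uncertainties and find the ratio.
Particle B has the larger minimum momentum uncertainty, by a factor of 10.00.

For each particle, the minimum momentum uncertainty is Δp_min = ℏ/(2Δx):

Particle A: Δp_A = ℏ/(2×4.200e-09 m) = 1.255e-26 kg·m/s
Particle B: Δp_B = ℏ/(2×4.200e-10 m) = 1.255e-25 kg·m/s

Ratio: Δp_B/Δp_A = 10.00

Since Δp_min ∝ 1/Δx, the particle with smaller position uncertainty (B) has larger momentum uncertainty.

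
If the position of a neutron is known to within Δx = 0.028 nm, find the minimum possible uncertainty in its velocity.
1.124 km/s

Using the Heisenberg uncertainty principle and Δp = mΔv:
ΔxΔp ≥ ℏ/2
Δx(mΔv) ≥ ℏ/2

The minimum uncertainty in velocity is:
Δv_min = ℏ/(2mΔx)
Δv_min = (1.055e-34 J·s) / (2 × 1.675e-27 kg × 2.800e-11 m)
Δv_min = 1.124e+03 m/s = 1.124 km/s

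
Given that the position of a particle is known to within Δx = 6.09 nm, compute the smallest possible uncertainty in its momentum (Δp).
8.658 × 10^-27 kg·m/s

Using the Heisenberg uncertainty principle:
ΔxΔp ≥ ℏ/2

The minimum uncertainty in momentum is:
Δp_min = ℏ/(2Δx)
Δp_min = (1.055e-34 J·s) / (2 × 6.090e-09 m)
Δp_min = 8.658e-27 kg·m/s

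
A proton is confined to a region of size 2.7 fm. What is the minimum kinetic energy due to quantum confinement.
711.585 keV

Using the uncertainty principle:

1. Position uncertainty: Δx ≈ 2.700e-15 m
2. Minimum momentum uncertainty: Δp = ℏ/(2Δx) = 1.953e-20 kg·m/s
3. Minimum kinetic energy:
   KE = (Δp)²/(2m) = (1.953e-20)²/(2 × 1.673e-27 kg)
   KE = 1.140e-13 J = 711.585 keV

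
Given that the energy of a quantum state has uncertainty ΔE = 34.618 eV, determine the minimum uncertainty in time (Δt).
9.507 as

Using the energy-time uncertainty principle:
ΔEΔt ≥ ℏ/2

The minimum uncertainty in time is:
Δt_min = ℏ/(2ΔE)
Δt_min = (1.055e-34 J·s) / (2 × 5.546e-18 J)
Δt_min = 9.507e-18 s = 9.507 as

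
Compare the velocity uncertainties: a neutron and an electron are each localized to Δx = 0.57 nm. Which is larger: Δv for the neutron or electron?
The electron has the larger minimum velocity uncertainty, by a ratio of 1838.7.

For both particles, Δp_min = ℏ/(2Δx) = 9.251e-26 kg·m/s (same for both).

The velocity uncertainty is Δv = Δp/m:
- neutron: Δv = 9.251e-26 / 1.675e-27 = 5.523e+01 m/s = 55.230 m/s
- electron: Δv = 9.251e-26 / 9.109e-31 = 1.016e+05 m/s = 101.551 km/s

Ratio: 1.016e+05 / 5.523e+01 = 1838.7

The lighter particle has larger velocity uncertainty because Δv ∝ 1/m.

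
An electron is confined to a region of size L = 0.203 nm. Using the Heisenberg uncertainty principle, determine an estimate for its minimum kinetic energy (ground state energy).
231.138 meV

Using the uncertainty principle to estimate ground state energy:

1. The position uncertainty is approximately the confinement size:
   Δx ≈ L = 2.030e-10 m

2. From ΔxΔp ≥ ℏ/2, the minimum momentum uncertainty is:
   Δp ≈ ℏ/(2L) = 2.597e-25 kg·m/s

3. The kinetic energy is approximately:
   KE ≈ (Δp)²/(2m) = (2.597e-25)²/(2 × 9.109e-31 kg)
   KE ≈ 3.703e-20 J = 231.138 meV

This is an order-of-magnitude estimate of the ground state energy.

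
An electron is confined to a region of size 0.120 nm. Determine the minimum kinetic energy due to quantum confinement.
661.455 meV

Using the uncertainty principle:

1. Position uncertainty: Δx ≈ 1.200e-10 m
2. Minimum momentum uncertainty: Δp = ℏ/(2Δx) = 4.394e-25 kg·m/s
3. Minimum kinetic energy:
   KE = (Δp)²/(2m) = (4.394e-25)²/(2 × 9.109e-31 kg)
   KE = 1.060e-19 J = 661.455 meV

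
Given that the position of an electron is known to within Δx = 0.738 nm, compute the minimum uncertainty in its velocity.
78.433 km/s

Using the Heisenberg uncertainty principle and Δp = mΔv:
ΔxΔp ≥ ℏ/2
Δx(mΔv) ≥ ℏ/2

The minimum uncertainty in velocity is:
Δv_min = ℏ/(2mΔx)
Δv_min = (1.055e-34 J·s) / (2 × 9.109e-31 kg × 7.380e-10 m)
Δv_min = 7.843e+04 m/s = 78.433 km/s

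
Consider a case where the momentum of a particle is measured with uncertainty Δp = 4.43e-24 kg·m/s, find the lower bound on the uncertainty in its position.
11.903 pm

Using the Heisenberg uncertainty principle:
ΔxΔp ≥ ℏ/2

The minimum uncertainty in position is:
Δx_min = ℏ/(2Δp)
Δx_min = (1.055e-34 J·s) / (2 × 4.430e-24 kg·m/s)
Δx_min = 1.190e-11 m = 11.903 pm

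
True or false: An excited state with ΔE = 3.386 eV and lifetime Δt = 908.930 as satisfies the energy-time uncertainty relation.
Yes, it satisfies the uncertainty relation.

Calculate the product ΔEΔt:
ΔE = 3.386 eV = 5.425e-19 J
ΔEΔt = (5.425e-19 J) × (9.089e-16 s)
ΔEΔt = 4.931e-34 J·s

Compare to the minimum allowed value ℏ/2:
ℏ/2 = 5.273e-35 J·s

Since ΔEΔt = 4.931e-34 J·s ≥ 5.273e-35 J·s = ℏ/2,
this satisfies the uncertainty relation.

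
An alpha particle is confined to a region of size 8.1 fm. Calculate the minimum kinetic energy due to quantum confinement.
19.903 keV

Using the uncertainty principle:

1. Position uncertainty: Δx ≈ 8.100e-15 m
2. Minimum momentum uncertainty: Δp = ℏ/(2Δx) = 6.510e-21 kg·m/s
3. Minimum kinetic energy:
   KE = (Δp)²/(2m) = (6.510e-21)²/(2 × 6.645e-27 kg)
   KE = 3.189e-15 J = 19.903 keV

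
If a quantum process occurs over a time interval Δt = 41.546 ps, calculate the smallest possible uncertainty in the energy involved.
7.921 μeV

Using the energy-time uncertainty principle:
ΔEΔt ≥ ℏ/2

The minimum uncertainty in energy is:
ΔE_min = ℏ/(2Δt)
ΔE_min = (1.055e-34 J·s) / (2 × 4.155e-11 s)
ΔE_min = 1.269e-24 J = 7.921 μeV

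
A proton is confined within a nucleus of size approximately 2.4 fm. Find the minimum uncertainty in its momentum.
2.197 × 10^-20 kg·m/s

Using the Heisenberg uncertainty principle:
ΔxΔp ≥ ℏ/2

With Δx ≈ L = 2.400e-15 m (the confinement size):
Δp_min = ℏ/(2Δx)
Δp_min = (1.055e-34 J·s) / (2 × 2.400e-15 m)
Δp_min = 2.197e-20 kg·m/s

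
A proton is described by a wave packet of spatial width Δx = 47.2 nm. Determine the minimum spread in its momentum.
1.117 × 10^-27 kg·m/s

For a wave packet, the spatial width Δx and momentum spread Δp are related by the uncertainty principle:
ΔxΔp ≥ ℏ/2

The minimum momentum spread is:
Δp_min = ℏ/(2Δx)
Δp_min = (1.055e-34 J·s) / (2 × 4.720e-08 m)
Δp_min = 1.117e-27 kg·m/s

A wave packet cannot have both a well-defined position and well-defined momentum.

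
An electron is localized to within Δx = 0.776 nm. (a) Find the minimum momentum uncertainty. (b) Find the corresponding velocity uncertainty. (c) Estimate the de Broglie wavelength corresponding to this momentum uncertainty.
(a) Δp_min = 6.795 × 10^-26 kg·m/s
(b) Δv_min = 74.593 km/s
(c) λ_dB = 9.752 nm

Step-by-step:

(a) From the uncertainty principle:
Δp_min = ℏ/(2Δx) = (1.055e-34 J·s)/(2 × 7.760e-10 m) = 6.795e-26 kg·m/s

(b) The velocity uncertainty:
Δv = Δp/m = (6.795e-26 kg·m/s)/(9.109e-31 kg) = 7.459e+04 m/s = 74.593 km/s

(c) The de Broglie wavelength for this momentum:
λ = h/p = (6.626e-34 J·s)/(6.795e-26 kg·m/s) = 9.752e-09 m = 9.752 nm

Note: The de Broglie wavelength is comparable to the localization size, as expected from wave-particle duality.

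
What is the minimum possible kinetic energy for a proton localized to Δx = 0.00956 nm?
56.759 meV

Localizing a particle requires giving it sufficient momentum uncertainty:

1. From uncertainty principle: Δp ≥ ℏ/(2Δx)
   Δp_min = (1.055e-34 J·s) / (2 × 9.560e-12 m)
   Δp_min = 5.516e-24 kg·m/s

2. This momentum uncertainty corresponds to kinetic energy:
   KE ≈ (Δp)²/(2m) = (5.516e-24)²/(2 × 1.673e-27 kg)
   KE = 9.094e-21 J = 56.759 meV

Tighter localization requires more energy.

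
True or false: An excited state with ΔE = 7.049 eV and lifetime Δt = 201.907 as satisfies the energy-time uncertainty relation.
Yes, it satisfies the uncertainty relation.

Calculate the product ΔEΔt:
ΔE = 7.049 eV = 1.129e-18 J
ΔEΔt = (1.129e-18 J) × (2.019e-16 s)
ΔEΔt = 2.280e-34 J·s

Compare to the minimum allowed value ℏ/2:
ℏ/2 = 5.273e-35 J·s

Since ΔEΔt = 2.280e-34 J·s ≥ 5.273e-35 J·s = ℏ/2,
this satisfies the uncertainty relation.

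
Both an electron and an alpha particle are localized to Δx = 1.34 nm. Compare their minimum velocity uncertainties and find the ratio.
The electron has the larger minimum velocity uncertainty, by a ratio of 7294.3.

For both particles, Δp_min = ℏ/(2Δx) = 3.935e-26 kg·m/s (same for both).

The velocity uncertainty is Δv = Δp/m:
- electron: Δv = 3.935e-26 / 9.109e-31 = 4.320e+04 m/s = 43.197 km/s
- alpha particle: Δv = 3.935e-26 / 6.645e-27 = 5.922e+00 m/s = 5.922 m/s

Ratio: 4.320e+04 / 5.922e+00 = 7294.3

The lighter particle has larger velocity uncertainty because Δv ∝ 1/m.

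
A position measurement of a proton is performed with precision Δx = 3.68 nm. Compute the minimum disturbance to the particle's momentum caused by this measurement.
1.433 × 10^-26 kg·m/s

The uncertainty principle implies that measuring position disturbs momentum:
ΔxΔp ≥ ℏ/2

When we measure position with precision Δx, we necessarily introduce a momentum uncertainty:
Δp ≥ ℏ/(2Δx)
Δp_min = (1.055e-34 J·s) / (2 × 3.680e-09 m)
Δp_min = 1.433e-26 kg·m/s

The more precisely we measure position, the greater the momentum disturbance.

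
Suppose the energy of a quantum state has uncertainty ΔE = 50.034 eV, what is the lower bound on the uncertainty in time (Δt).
6.578 as

Using the energy-time uncertainty principle:
ΔEΔt ≥ ℏ/2

The minimum uncertainty in time is:
Δt_min = ℏ/(2ΔE)
Δt_min = (1.055e-34 J·s) / (2 × 8.016e-18 J)
Δt_min = 6.578e-18 s = 6.578 as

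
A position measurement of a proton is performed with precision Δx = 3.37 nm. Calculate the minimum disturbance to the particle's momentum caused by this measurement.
1.565 × 10^-26 kg·m/s

The uncertainty principle implies that measuring position disturbs momentum:
ΔxΔp ≥ ℏ/2

When we measure position with precision Δx, we necessarily introduce a momentum uncertainty:
Δp ≥ ℏ/(2Δx)
Δp_min = (1.055e-34 J·s) / (2 × 3.370e-09 m)
Δp_min = 1.565e-26 kg·m/s

The more precisely we measure position, the greater the momentum disturbance.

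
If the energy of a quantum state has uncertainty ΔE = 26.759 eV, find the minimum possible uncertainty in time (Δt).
12.299 as

Using the energy-time uncertainty principle:
ΔEΔt ≥ ℏ/2

The minimum uncertainty in time is:
Δt_min = ℏ/(2ΔE)
Δt_min = (1.055e-34 J·s) / (2 × 4.287e-18 J)
Δt_min = 1.230e-17 s = 12.299 as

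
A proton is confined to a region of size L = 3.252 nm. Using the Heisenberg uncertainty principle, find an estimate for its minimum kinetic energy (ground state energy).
490.516 neV

Using the uncertainty principle to estimate ground state energy:

1. The position uncertainty is approximately the confinement size:
   Δx ≈ L = 3.252e-09 m

2. From ΔxΔp ≥ ℏ/2, the minimum momentum uncertainty is:
   Δp ≈ ℏ/(2L) = 1.621e-26 kg·m/s

3. The kinetic energy is approximately:
   KE ≈ (Δp)²/(2m) = (1.621e-26)²/(2 × 1.673e-27 kg)
   KE ≈ 7.859e-26 J = 490.516 neV

This is an order-of-magnitude estimate of the ground state energy.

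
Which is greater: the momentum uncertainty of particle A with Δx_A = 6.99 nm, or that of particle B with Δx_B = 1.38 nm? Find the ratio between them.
Particle B has the larger minimum momentum uncertainty, by a factor of 5.07.

For each particle, the minimum momentum uncertainty is Δp_min = ℏ/(2Δx):

Particle A: Δp_A = ℏ/(2×6.990e-09 m) = 7.543e-27 kg·m/s
Particle B: Δp_B = ℏ/(2×1.380e-09 m) = 3.821e-26 kg·m/s

Ratio: Δp_B/Δp_A = 5.07

Since Δp_min ∝ 1/Δx, the particle with smaller position uncertainty (B) has larger momentum uncertainty.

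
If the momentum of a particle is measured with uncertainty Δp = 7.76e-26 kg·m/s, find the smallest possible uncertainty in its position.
679.492 pm

Using the Heisenberg uncertainty principle:
ΔxΔp ≥ ℏ/2

The minimum uncertainty in position is:
Δx_min = ℏ/(2Δp)
Δx_min = (1.055e-34 J·s) / (2 × 7.760e-26 kg·m/s)
Δx_min = 6.795e-10 m = 679.492 pm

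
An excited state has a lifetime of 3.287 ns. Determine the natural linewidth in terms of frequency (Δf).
24.210 MHz

Using the energy-time uncertainty principle and E = hf:
ΔEΔt ≥ ℏ/2
hΔf·Δt ≥ ℏ/2

The minimum frequency uncertainty is:
Δf = ℏ/(2hτ) = 1/(4πτ)
Δf = 1/(4π × 3.287e-09 s)
Δf = 2.421e+07 Hz = 24.210 MHz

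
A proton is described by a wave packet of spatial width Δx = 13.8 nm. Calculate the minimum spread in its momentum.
3.821 × 10^-27 kg·m/s

For a wave packet, the spatial width Δx and momentum spread Δp are related by the uncertainty principle:
ΔxΔp ≥ ℏ/2

The minimum momentum spread is:
Δp_min = ℏ/(2Δx)
Δp_min = (1.055e-34 J·s) / (2 × 1.380e-08 m)
Δp_min = 3.821e-27 kg·m/s

A wave packet cannot have both a well-defined position and well-defined momentum.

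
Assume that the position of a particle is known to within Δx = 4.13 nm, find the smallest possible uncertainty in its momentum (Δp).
1.277 × 10^-26 kg·m/s

Using the Heisenberg uncertainty principle:
ΔxΔp ≥ ℏ/2

The minimum uncertainty in momentum is:
Δp_min = ℏ/(2Δx)
Δp_min = (1.055e-34 J·s) / (2 × 4.130e-09 m)
Δp_min = 1.277e-26 kg·m/s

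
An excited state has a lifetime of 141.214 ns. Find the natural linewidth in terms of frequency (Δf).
563.524 kHz

Using the energy-time uncertainty principle and E = hf:
ΔEΔt ≥ ℏ/2
hΔf·Δt ≥ ℏ/2

The minimum frequency uncertainty is:
Δf = ℏ/(2hτ) = 1/(4πτ)
Δf = 1/(4π × 1.412e-07 s)
Δf = 5.635e+05 Hz = 563.524 kHz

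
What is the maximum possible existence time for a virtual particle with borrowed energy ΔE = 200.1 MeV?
1.645 ys

Using the energy-time uncertainty principle:
ΔEΔt ≥ ℏ/2

For a virtual particle borrowing energy ΔE, the maximum lifetime is:
Δt_max = ℏ/(2ΔE)

Converting energy:
ΔE = 200.1 MeV = 3.206e-11 J

Δt_max = (1.055e-34 J·s) / (2 × 3.206e-11 J)
Δt_max = 1.645e-24 s = 1.645 ys

Virtual particles with higher borrowed energy exist for shorter times.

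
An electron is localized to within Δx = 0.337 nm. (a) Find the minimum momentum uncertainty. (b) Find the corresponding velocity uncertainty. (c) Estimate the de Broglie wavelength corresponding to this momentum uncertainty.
(a) Δp_min = 1.565 × 10^-25 kg·m/s
(b) Δv_min = 171.762 km/s
(c) λ_dB = 4.235 nm

Step-by-step:

(a) From the uncertainty principle:
Δp_min = ℏ/(2Δx) = (1.055e-34 J·s)/(2 × 3.370e-10 m) = 1.565e-25 kg·m/s

(b) The velocity uncertainty:
Δv = Δp/m = (1.565e-25 kg·m/s)/(9.109e-31 kg) = 1.718e+05 m/s = 171.762 km/s

(c) The de Broglie wavelength for this momentum:
λ = h/p = (6.626e-34 J·s)/(1.565e-25 kg·m/s) = 4.235e-09 m = 4.235 nm

Note: The de Broglie wavelength is comparable to the localization size, as expected from wave-particle duality.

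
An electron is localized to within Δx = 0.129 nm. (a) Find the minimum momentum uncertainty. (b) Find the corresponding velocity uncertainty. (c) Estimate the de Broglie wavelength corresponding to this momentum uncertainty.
(a) Δp_min = 4.087 × 10^-25 kg·m/s
(b) Δv_min = 448.712 km/s
(c) λ_dB = 1.621 nm

Step-by-step:

(a) From the uncertainty principle:
Δp_min = ℏ/(2Δx) = (1.055e-34 J·s)/(2 × 1.290e-10 m) = 4.087e-25 kg·m/s

(b) The velocity uncertainty:
Δv = Δp/m = (4.087e-25 kg·m/s)/(9.109e-31 kg) = 4.487e+05 m/s = 448.712 km/s

(c) The de Broglie wavelength for this momentum:
λ = h/p = (6.626e-34 J·s)/(4.087e-25 kg·m/s) = 1.621e-09 m = 1.621 nm

Note: The de Broglie wavelength is comparable to the localization size, as expected from wave-particle duality.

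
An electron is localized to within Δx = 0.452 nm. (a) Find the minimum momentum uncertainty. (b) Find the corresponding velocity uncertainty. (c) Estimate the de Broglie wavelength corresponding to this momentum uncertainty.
(a) Δp_min = 1.167 × 10^-25 kg·m/s
(b) Δv_min = 128.062 km/s
(c) λ_dB = 5.680 nm

Step-by-step:

(a) From the uncertainty principle:
Δp_min = ℏ/(2Δx) = (1.055e-34 J·s)/(2 × 4.520e-10 m) = 1.167e-25 kg·m/s

(b) The velocity uncertainty:
Δv = Δp/m = (1.167e-25 kg·m/s)/(9.109e-31 kg) = 1.281e+05 m/s = 128.062 km/s

(c) The de Broglie wavelength for this momentum:
λ = h/p = (6.626e-34 J·s)/(1.167e-25 kg·m/s) = 5.680e-09 m = 5.680 nm

Note: The de Broglie wavelength is comparable to the localization size, as expected from wave-particle duality.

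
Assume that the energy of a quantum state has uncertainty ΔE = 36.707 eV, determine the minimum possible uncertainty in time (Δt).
8.966 as

Using the energy-time uncertainty principle:
ΔEΔt ≥ ℏ/2

The minimum uncertainty in time is:
Δt_min = ℏ/(2ΔE)
Δt_min = (1.055e-34 J·s) / (2 × 5.881e-18 J)
Δt_min = 8.966e-18 s = 8.966 as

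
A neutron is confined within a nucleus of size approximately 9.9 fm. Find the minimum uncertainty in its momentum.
5.326 × 10^-21 kg·m/s

Using the Heisenberg uncertainty principle:
ΔxΔp ≥ ℏ/2

With Δx ≈ L = 9.900e-15 m (the confinement size):
Δp_min = ℏ/(2Δx)
Δp_min = (1.055e-34 J·s) / (2 × 9.900e-15 m)
Δp_min = 5.326e-21 kg·m/s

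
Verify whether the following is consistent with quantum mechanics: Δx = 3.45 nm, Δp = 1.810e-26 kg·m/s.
Yes, it satisfies the uncertainty principle.

Calculate the product ΔxΔp:
ΔxΔp = (3.450e-09 m) × (1.810e-26 kg·m/s)
ΔxΔp = 6.245e-35 J·s

Compare to the minimum allowed value ℏ/2:
ℏ/2 = 5.273e-35 J·s

Since ΔxΔp = 6.245e-35 J·s ≥ 5.273e-35 J·s = ℏ/2,
the measurement satisfies the uncertainty principle.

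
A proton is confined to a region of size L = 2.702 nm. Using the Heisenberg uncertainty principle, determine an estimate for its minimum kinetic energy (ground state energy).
710.532 neV

Using the uncertainty principle to estimate ground state energy:

1. The position uncertainty is approximately the confinement size:
   Δx ≈ L = 2.702e-09 m

2. From ΔxΔp ≥ ℏ/2, the minimum momentum uncertainty is:
   Δp ≈ ℏ/(2L) = 1.951e-26 kg·m/s

3. The kinetic energy is approximately:
   KE ≈ (Δp)²/(2m) = (1.951e-26)²/(2 × 1.673e-27 kg)
   KE ≈ 1.138e-25 J = 710.532 neV

This is an order-of-magnitude estimate of the ground state energy.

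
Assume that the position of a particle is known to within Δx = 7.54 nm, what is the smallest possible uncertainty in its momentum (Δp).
6.993 × 10^-27 kg·m/s

Using the Heisenberg uncertainty principle:
ΔxΔp ≥ ℏ/2

The minimum uncertainty in momentum is:
Δp_min = ℏ/(2Δx)
Δp_min = (1.055e-34 J·s) / (2 × 7.540e-09 m)
Δp_min = 6.993e-27 kg·m/s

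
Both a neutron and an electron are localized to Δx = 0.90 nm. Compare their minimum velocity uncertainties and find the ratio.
The electron has the larger minimum velocity uncertainty, by a ratio of 1838.7.

For both particles, Δp_min = ℏ/(2Δx) = 5.859e-26 kg·m/s (same for both).

The velocity uncertainty is Δv = Δp/m:
- neutron: Δv = 5.859e-26 / 1.675e-27 = 3.498e+01 m/s = 34.979 m/s
- electron: Δv = 5.859e-26 / 9.109e-31 = 6.432e+04 m/s = 64.315 km/s

Ratio: 6.432e+04 / 3.498e+01 = 1838.7

The lighter particle has larger velocity uncertainty because Δv ∝ 1/m.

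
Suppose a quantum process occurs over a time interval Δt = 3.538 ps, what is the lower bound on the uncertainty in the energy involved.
93.020 μeV

Using the energy-time uncertainty principle:
ΔEΔt ≥ ℏ/2

The minimum uncertainty in energy is:
ΔE_min = ℏ/(2Δt)
ΔE_min = (1.055e-34 J·s) / (2 × 3.538e-12 s)
ΔE_min = 1.490e-23 J = 93.020 μeV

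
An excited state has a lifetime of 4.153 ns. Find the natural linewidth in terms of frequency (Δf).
19.161 MHz

Using the energy-time uncertainty principle and E = hf:
ΔEΔt ≥ ℏ/2
hΔf·Δt ≥ ℏ/2

The minimum frequency uncertainty is:
Δf = ℏ/(2hτ) = 1/(4πτ)
Δf = 1/(4π × 4.153e-09 s)
Δf = 1.916e+07 Hz = 19.161 MHz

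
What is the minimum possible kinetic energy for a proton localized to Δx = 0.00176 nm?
1.675 eV

Localizing a particle requires giving it sufficient momentum uncertainty:

1. From uncertainty principle: Δp ≥ ℏ/(2Δx)
   Δp_min = (1.055e-34 J·s) / (2 × 1.760e-12 m)
   Δp_min = 2.996e-23 kg·m/s

2. This momentum uncertainty corresponds to kinetic energy:
   KE ≈ (Δp)²/(2m) = (2.996e-23)²/(2 × 1.673e-27 kg)
   KE = 2.683e-19 J = 1.675 eV

Tighter localization requires more energy.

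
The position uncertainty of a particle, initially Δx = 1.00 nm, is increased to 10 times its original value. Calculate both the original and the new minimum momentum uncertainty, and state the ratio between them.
Original Δp_min = 5.273 × 10^-26 kg·m/s; new Δp'_min = 5.273 × 10^-27 kg·m/s; ratio Δp'_min/Δp_min = 1/10.

From the uncertainty principle ΔxΔp ≥ ℏ/2, the minimum momentum uncertainty is Δp_min = ℏ/(2Δx).

Original (Δx = 1.00 nm = 1.000e-09 m):
Δp_min = (1.055e-34 J·s)/(2 × 1.000e-09 m) = 5.273e-26 kg·m/s

When Δx → 10Δx:
Δp'_min = ℏ/(2 × 10Δx) = (1/10) × ℏ/(2Δx) = (1/10) × Δp_min
Δp'_min = 1/10 × 5.273e-26 kg·m/s = 5.273e-27 kg·m/s

Since Δp_min ∝ 1/Δx, when Δx is increased to 10 times its original value, Δp_min decreases to 1/10 of its original value.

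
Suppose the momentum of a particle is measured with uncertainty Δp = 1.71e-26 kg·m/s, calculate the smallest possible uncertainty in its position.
3.084 nm

Using the Heisenberg uncertainty principle:
ΔxΔp ≥ ℏ/2

The minimum uncertainty in position is:
Δx_min = ℏ/(2Δp)
Δx_min = (1.055e-34 J·s) / (2 × 1.710e-26 kg·m/s)
Δx_min = 3.084e-09 m = 3.084 nm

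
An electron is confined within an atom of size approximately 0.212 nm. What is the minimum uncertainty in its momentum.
2.487 × 10^-25 kg·m/s

Using the Heisenberg uncertainty principle:
ΔxΔp ≥ ℏ/2

With Δx ≈ L = 2.120e-10 m (the confinement size):
Δp_min = ℏ/(2Δx)
Δp_min = (1.055e-34 J·s) / (2 × 2.120e-10 m)
Δp_min = 2.487e-25 kg·m/s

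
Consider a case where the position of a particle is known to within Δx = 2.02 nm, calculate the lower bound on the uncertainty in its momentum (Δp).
2.610 × 10^-26 kg·m/s

Using the Heisenberg uncertainty principle:
ΔxΔp ≥ ℏ/2

The minimum uncertainty in momentum is:
Δp_min = ℏ/(2Δx)
Δp_min = (1.055e-34 J·s) / (2 × 2.020e-09 m)
Δp_min = 2.610e-26 kg·m/s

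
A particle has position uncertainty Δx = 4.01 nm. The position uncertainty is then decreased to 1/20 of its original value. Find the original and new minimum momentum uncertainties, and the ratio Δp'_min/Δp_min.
Original Δp_min = 1.315 × 10^-26 kg·m/s; new Δp'_min = 2.630 × 10^-25 kg·m/s; ratio Δp'_min/Δp_min = 20.

From the uncertainty principle ΔxΔp ≥ ℏ/2, the minimum momentum uncertainty is Δp_min = ℏ/(2Δx).

Original (Δx = 4.01 nm = 4.010e-09 m):
Δp_min = (1.055e-34 J·s)/(2 × 4.010e-09 m) = 1.315e-26 kg·m/s

When Δx → (1/20)Δx:
Δp'_min = ℏ/(2 × (1/20)Δx) = 20 × ℏ/(2Δx) = 20 × Δp_min
Δp'_min = 20 × 1.315e-26 kg·m/s = 2.630e-25 kg·m/s

Since Δp_min ∝ 1/Δx, when Δx is decreased to 1/20 of its original value, Δp_min increases to 20 times its original value.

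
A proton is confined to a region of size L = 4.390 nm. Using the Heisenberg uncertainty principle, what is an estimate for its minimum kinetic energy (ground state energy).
269.169 neV

Using the uncertainty principle to estimate ground state energy:

1. The position uncertainty is approximately the confinement size:
   Δx ≈ L = 4.390e-09 m

2. From ΔxΔp ≥ ℏ/2, the minimum momentum uncertainty is:
   Δp ≈ ℏ/(2L) = 1.201e-26 kg·m/s

3. The kinetic energy is approximately:
   KE ≈ (Δp)²/(2m) = (1.201e-26)²/(2 × 1.673e-27 kg)
   KE ≈ 4.313e-26 J = 269.169 neV

This is an order-of-magnitude estimate of the ground state energy.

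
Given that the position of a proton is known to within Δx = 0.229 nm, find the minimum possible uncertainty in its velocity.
137.662 m/s

Using the Heisenberg uncertainty principle and Δp = mΔv:
ΔxΔp ≥ ℏ/2
Δx(mΔv) ≥ ℏ/2

The minimum uncertainty in velocity is:
Δv_min = ℏ/(2mΔx)
Δv_min = (1.055e-34 J·s) / (2 × 1.673e-27 kg × 2.290e-10 m)
Δv_min = 1.377e+02 m/s = 137.662 m/s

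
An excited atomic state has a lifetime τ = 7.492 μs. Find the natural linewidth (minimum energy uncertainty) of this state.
43.928 peV

Using the energy-time uncertainty principle:
ΔEΔt ≥ ℏ/2

The lifetime τ represents the time uncertainty Δt.
The natural linewidth (minimum energy uncertainty) is:

ΔE = ℏ/(2τ)
ΔE = (1.055e-34 J·s) / (2 × 7.492e-06 s)
ΔE = 7.038e-30 J = 43.928 peV

This natural linewidth limits the precision of spectroscopic measurements.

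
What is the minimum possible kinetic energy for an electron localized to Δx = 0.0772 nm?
1.598 eV

Localizing a particle requires giving it sufficient momentum uncertainty:

1. From uncertainty principle: Δp ≥ ℏ/(2Δx)
   Δp_min = (1.055e-34 J·s) / (2 × 7.720e-11 m)
   Δp_min = 6.830e-25 kg·m/s

2. This momentum uncertainty corresponds to kinetic energy:
   KE ≈ (Δp)²/(2m) = (6.830e-25)²/(2 × 9.109e-31 kg)
   KE = 2.561e-19 J = 1.598 eV

Tighter localization requires more energy.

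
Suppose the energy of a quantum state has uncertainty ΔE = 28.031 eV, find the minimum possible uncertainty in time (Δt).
11.741 as

Using the energy-time uncertainty principle:
ΔEΔt ≥ ℏ/2

The minimum uncertainty in time is:
Δt_min = ℏ/(2ΔE)
Δt_min = (1.055e-34 J·s) / (2 × 4.491e-18 J)
Δt_min = 1.174e-17 s = 11.741 as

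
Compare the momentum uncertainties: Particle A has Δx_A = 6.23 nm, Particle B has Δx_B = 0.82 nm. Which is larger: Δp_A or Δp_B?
Particle B has the larger minimum momentum uncertainty, by a factor of 7.60.

For each particle, the minimum momentum uncertainty is Δp_min = ℏ/(2Δx):

Particle A: Δp_A = ℏ/(2×6.230e-09 m) = 8.464e-27 kg·m/s
Particle B: Δp_B = ℏ/(2×8.200e-10 m) = 6.430e-26 kg·m/s

Ratio: Δp_B/Δp_A = 7.60

Since Δp_min ∝ 1/Δx, the particle with smaller position uncertainty (B) has larger momentum uncertainty.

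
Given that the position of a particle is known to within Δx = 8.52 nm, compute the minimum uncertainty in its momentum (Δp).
6.189 × 10^-27 kg·m/s

Using the Heisenberg uncertainty principle:
ΔxΔp ≥ ℏ/2

The minimum uncertainty in momentum is:
Δp_min = ℏ/(2Δx)
Δp_min = (1.055e-34 J·s) / (2 × 8.520e-09 m)
Δp_min = 6.189e-27 kg·m/s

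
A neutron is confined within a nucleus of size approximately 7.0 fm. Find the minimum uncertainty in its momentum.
7.533 × 10^-21 kg·m/s

Using the Heisenberg uncertainty principle:
ΔxΔp ≥ ℏ/2

With Δx ≈ L = 7.000e-15 m (the confinement size):
Δp_min = ℏ/(2Δx)
Δp_min = (1.055e-34 J·s) / (2 × 7.000e-15 m)
Δp_min = 7.533e-21 kg·m/s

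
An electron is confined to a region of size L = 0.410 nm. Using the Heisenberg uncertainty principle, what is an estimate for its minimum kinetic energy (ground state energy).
56.662 meV

Using the uncertainty principle to estimate ground state energy:

1. The position uncertainty is approximately the confinement size:
   Δx ≈ L = 4.100e-10 m

2. From ΔxΔp ≥ ℏ/2, the minimum momentum uncertainty is:
   Δp ≈ ℏ/(2L) = 1.286e-25 kg·m/s

3. The kinetic energy is approximately:
   KE ≈ (Δp)²/(2m) = (1.286e-25)²/(2 × 9.109e-31 kg)
   KE ≈ 9.078e-21 J = 56.662 meV

This is an order-of-magnitude estimate of the ground state energy.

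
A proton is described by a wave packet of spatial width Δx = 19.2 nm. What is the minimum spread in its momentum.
2.746 × 10^-27 kg·m/s

For a wave packet, the spatial width Δx and momentum spread Δp are related by the uncertainty principle:
ΔxΔp ≥ ℏ/2

The minimum momentum spread is:
Δp_min = ℏ/(2Δx)
Δp_min = (1.055e-34 J·s) / (2 × 1.920e-08 m)
Δp_min = 2.746e-27 kg·m/s

A wave packet cannot have both a well-defined position and well-defined momentum.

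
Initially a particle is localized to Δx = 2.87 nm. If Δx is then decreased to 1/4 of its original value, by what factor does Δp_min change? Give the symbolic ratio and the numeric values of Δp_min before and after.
Original Δp_min = 1.837 × 10^-26 kg·m/s; new Δp'_min = 7.349 × 10^-26 kg·m/s; ratio Δp'_min/Δp_min = 4.

From the uncertainty principle ΔxΔp ≥ ℏ/2, the minimum momentum uncertainty is Δp_min = ℏ/(2Δx).

Original (Δx = 2.87 nm = 2.870e-09 m):
Δp_min = (1.055e-34 J·s)/(2 × 2.870e-09 m) = 1.837e-26 kg·m/s

When Δx → (1/4)Δx:
Δp'_min = ℏ/(2 × (1/4)Δx) = 4 × ℏ/(2Δx) = 4 × Δp_min
Δp'_min = 4 × 1.837e-26 kg·m/s = 7.349e-26 kg·m/s

Since Δp_min ∝ 1/Δx, when Δx is decreased to 1/4 of its original value, Δp_min increases to 4 times its original value.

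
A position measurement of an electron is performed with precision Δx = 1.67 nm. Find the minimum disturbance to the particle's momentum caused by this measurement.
3.157 × 10^-26 kg·m/s

The uncertainty principle implies that measuring position disturbs momentum:
ΔxΔp ≥ ℏ/2

When we measure position with precision Δx, we necessarily introduce a momentum uncertainty:
Δp ≥ ℏ/(2Δx)
Δp_min = (1.055e-34 J·s) / (2 × 1.670e-09 m)
Δp_min = 3.157e-26 kg·m/s

The more precisely we measure position, the greater the momentum disturbance.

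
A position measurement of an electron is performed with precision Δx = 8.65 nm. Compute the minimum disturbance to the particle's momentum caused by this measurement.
6.096 × 10^-27 kg·m/s

The uncertainty principle implies that measuring position disturbs momentum:
ΔxΔp ≥ ℏ/2

When we measure position with precision Δx, we necessarily introduce a momentum uncertainty:
Δp ≥ ℏ/(2Δx)
Δp_min = (1.055e-34 J·s) / (2 × 8.650e-09 m)
Δp_min = 6.096e-27 kg·m/s

The more precisely we measure position, the greater the momentum disturbance.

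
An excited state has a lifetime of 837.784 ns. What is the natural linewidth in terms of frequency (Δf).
94.986 kHz

Using the energy-time uncertainty principle and E = hf:
ΔEΔt ≥ ℏ/2
hΔf·Δt ≥ ℏ/2

The minimum frequency uncertainty is:
Δf = ℏ/(2hτ) = 1/(4πτ)
Δf = 1/(4π × 8.378e-07 s)
Δf = 9.499e+04 Hz = 94.986 kHz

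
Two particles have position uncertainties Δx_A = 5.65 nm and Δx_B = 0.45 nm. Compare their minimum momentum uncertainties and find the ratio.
Particle B has the larger minimum momentum uncertainty, by a factor of 12.56.

For each particle, the minimum momentum uncertainty is Δp_min = ℏ/(2Δx):

Particle A: Δp_A = ℏ/(2×5.650e-09 m) = 9.332e-27 kg·m/s
Particle B: Δp_B = ℏ/(2×4.500e-10 m) = 1.172e-25 kg·m/s

Ratio: Δp_B/Δp_A = 12.56

Since Δp_min ∝ 1/Δx, the particle with smaller position uncertainty (B) has larger momentum uncertainty.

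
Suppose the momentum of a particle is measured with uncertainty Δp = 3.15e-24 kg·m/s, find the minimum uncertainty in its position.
16.739 pm

Using the Heisenberg uncertainty principle:
ΔxΔp ≥ ℏ/2

The minimum uncertainty in position is:
Δx_min = ℏ/(2Δp)
Δx_min = (1.055e-34 J·s) / (2 × 3.150e-24 kg·m/s)
Δx_min = 1.674e-11 m = 16.739 pm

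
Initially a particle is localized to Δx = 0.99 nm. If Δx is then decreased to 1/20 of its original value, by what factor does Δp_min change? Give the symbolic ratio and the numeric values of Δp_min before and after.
Original Δp_min = 5.326 × 10^-26 kg·m/s; new Δp'_min = 1.065 × 10^-24 kg·m/s; ratio Δp'_min/Δp_min = 20.

From the uncertainty principle ΔxΔp ≥ ℏ/2, the minimum momentum uncertainty is Δp_min = ℏ/(2Δx).

Original (Δx = 0.99 nm = 9.900e-10 m):
Δp_min = (1.055e-34 J·s)/(2 × 9.900e-10 m) = 5.326e-26 kg·m/s

When Δx → (1/20)Δx:
Δp'_min = ℏ/(2 × (1/20)Δx) = 20 × ℏ/(2Δx) = 20 × Δp_min
Δp'_min = 20 × 5.326e-26 kg·m/s = 1.065e-24 kg·m/s

Since Δp_min ∝ 1/Δx, when Δx is decreased to 1/20 of its original value, Δp_min increases to 20 times its original value.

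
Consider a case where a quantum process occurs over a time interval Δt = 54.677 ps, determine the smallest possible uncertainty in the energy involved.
6.019 μeV

Using the energy-time uncertainty principle:
ΔEΔt ≥ ℏ/2

The minimum uncertainty in energy is:
ΔE_min = ℏ/(2Δt)
ΔE_min = (1.055e-34 J·s) / (2 × 5.468e-11 s)
ΔE_min = 9.644e-25 J = 6.019 μeV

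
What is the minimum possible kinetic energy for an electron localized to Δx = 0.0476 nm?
4.204 eV

Localizing a particle requires giving it sufficient momentum uncertainty:

1. From uncertainty principle: Δp ≥ ℏ/(2Δx)
   Δp_min = (1.055e-34 J·s) / (2 × 4.760e-11 m)
   Δp_min = 1.108e-24 kg·m/s

2. This momentum uncertainty corresponds to kinetic energy:
   KE ≈ (Δp)²/(2m) = (1.108e-24)²/(2 × 9.109e-31 kg)
   KE = 6.735e-19 J = 4.204 eV

Tighter localization requires more energy.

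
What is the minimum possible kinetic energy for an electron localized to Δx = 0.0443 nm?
4.854 eV

Localizing a particle requires giving it sufficient momentum uncertainty:

1. From uncertainty principle: Δp ≥ ℏ/(2Δx)
   Δp_min = (1.055e-34 J·s) / (2 × 4.430e-11 m)
   Δp_min = 1.190e-24 kg·m/s

2. This momentum uncertainty corresponds to kinetic energy:
   KE ≈ (Δp)²/(2m) = (1.190e-24)²/(2 × 9.109e-31 kg)
   KE = 7.776e-19 J = 4.854 eV

Tighter localization requires more energy.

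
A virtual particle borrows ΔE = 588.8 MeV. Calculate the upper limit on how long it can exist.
5.589 × 10^-25 s

Using the energy-time uncertainty principle:
ΔEΔt ≥ ℏ/2

For a virtual particle borrowing energy ΔE, the maximum lifetime is:
Δt_max = ℏ/(2ΔE)

Converting energy:
ΔE = 588.8 MeV = 9.434e-11 J

Δt_max = (1.055e-34 J·s) / (2 × 9.434e-11 J)
Δt_max = 5.589e-25 s = 5.589 × 10^-25 s

Virtual particles with higher borrowed energy exist for shorter times.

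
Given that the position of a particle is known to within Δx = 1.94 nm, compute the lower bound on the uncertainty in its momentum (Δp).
2.718 × 10^-26 kg·m/s

Using the Heisenberg uncertainty principle:
ΔxΔp ≥ ℏ/2

The minimum uncertainty in momentum is:
Δp_min = ℏ/(2Δx)
Δp_min = (1.055e-34 J·s) / (2 × 1.940e-09 m)
Δp_min = 2.718e-26 kg·m/s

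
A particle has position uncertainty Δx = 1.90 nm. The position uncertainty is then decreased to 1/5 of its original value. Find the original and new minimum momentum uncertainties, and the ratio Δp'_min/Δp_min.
Original Δp_min = 2.775 × 10^-26 kg·m/s; new Δp'_min = 1.388 × 10^-25 kg·m/s; ratio Δp'_min/Δp_min = 5.

From the uncertainty principle ΔxΔp ≥ ℏ/2, the minimum momentum uncertainty is Δp_min = ℏ/(2Δx).

Original (Δx = 1.90 nm = 1.900e-09 m):
Δp_min = (1.055e-34 J·s)/(2 × 1.900e-09 m) = 2.775e-26 kg·m/s

When Δx → (1/5)Δx:
Δp'_min = ℏ/(2 × (1/5)Δx) = 5 × ℏ/(2Δx) = 5 × Δp_min
Δp'_min = 5 × 2.775e-26 kg·m/s = 1.388e-25 kg·m/s

Since Δp_min ∝ 1/Δx, when Δx is decreased to 1/5 of its original value, Δp_min increases to 5 times its original value.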